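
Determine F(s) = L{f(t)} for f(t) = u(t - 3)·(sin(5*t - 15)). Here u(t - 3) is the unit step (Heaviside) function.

F(s) = 5*exp(-3*s)/(s^2 + 25)

By the second shifting theorem, L{u(t - c)·g(t - c)} = e^(-cs)·G(s) with c = 3 and G(s) = L{g(t)}.
L{sin(5t)} = 5/(s^2 + 25).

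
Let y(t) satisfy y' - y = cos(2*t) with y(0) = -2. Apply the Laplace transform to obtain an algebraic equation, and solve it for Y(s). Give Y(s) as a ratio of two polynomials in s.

Take the Laplace transform of both sides.
Using L{y'} = sY - y(0) = sY - (-2), the left side becomes (s - 1)Y - (-2).
The right side is L{cos(2*t)} = s/(s^2 + 4).
So (s - 1)Y = s/(s^2 + 4) + (-2).
Isolate Y and clear denominators.

Y(s) = (-2*s^2 + s - 8)/(s^3 - s^2 + 4*s - 4)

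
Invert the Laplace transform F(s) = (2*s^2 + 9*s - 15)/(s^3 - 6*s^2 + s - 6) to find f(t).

f(t) = 3*exp(6*t) + 3*sin(t) - cos(t)

Factor the denominator: s^3 - 6*s^2 + s - 6 = (s - 6)*(s^2 + 1).
Partial fraction decomposition gives [3/(s - 6)] + [-s/(s^2 + 1)] + [3/(s^2 + 1)].
Invert each term: 3/(s - 6) ↔ 3e^(6t); -1·s/(s^2 + 1) ↔ -cos(t); 3·1/(s^2 + 1) ↔ 3sin(t).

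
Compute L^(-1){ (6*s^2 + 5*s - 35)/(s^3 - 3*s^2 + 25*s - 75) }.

exp(3*t) + 4*sin(5*t) + 5*cos(5*t)

Factor the denominator: s^3 - 3*s^2 + 25*s - 75 = (s - 3)*(s^2 + 25).
Partial fraction decomposition gives [1/(s - 3)] + [5*s/(s^2 + 25)] + [20/(s^2 + 25)].
Invert each term: 1/(s - 3) ↔ e^(3t); 5·s/(s^2 + 25) ↔ 5cos(5t); 4·5/(s^2 + 25) ↔ 4sin(5t).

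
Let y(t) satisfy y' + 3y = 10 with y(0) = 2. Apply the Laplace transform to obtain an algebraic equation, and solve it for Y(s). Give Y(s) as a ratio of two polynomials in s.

Transform both sides with L{·}.
Using L{y'} = sY - y(0) = sY - 2, the left side becomes (s + 3)Y - (2).
The right side is L{10} = 10/s.
So (s + 3)Y = 10/s + (2).
Solve for Y(s) and write it as one ratio of polynomials.

Y(s) = (2*s + 10)/(s^2 + 3*s)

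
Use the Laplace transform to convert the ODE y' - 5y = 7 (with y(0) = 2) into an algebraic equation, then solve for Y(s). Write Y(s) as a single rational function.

Laplace-transform each side.
With L{y'} = sY - y(0) = sY - 2: the LHS transforms to (s - 5)Y - (2).
The right side is L{7} = 7/s.
So (s - 5)Y = 7/s + (2).
Divide through and combine into a single rational function.

Y(s) = (2*s + 7)/(s^2 - 5*s)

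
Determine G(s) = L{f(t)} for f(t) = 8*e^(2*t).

G(s) = 8/(s - 2)

L{8} = 8/s.
By the first shifting theorem, multiplying by e^(2t) replaces s with s - 2.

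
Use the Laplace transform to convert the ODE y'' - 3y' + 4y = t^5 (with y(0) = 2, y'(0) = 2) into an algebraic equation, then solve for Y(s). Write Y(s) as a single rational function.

Y(s) = (2*s^7 - 4*s^6 + 120)/(s^8 - 3*s^7 + 4*s^6)

Take the Laplace transform of both sides.
With L{y''} = s^2 Y - s·y(0) - y'(0) and L{y'} = sY - y(0), with y(0) = 2, y'(0) = 2: the LHS transforms to (s^2 - 3*s + 4)Y - (2*s - 4).
The right side is L{t^5} = 120/s^6.
So (s^2 - 3*s + 4)Y = 120/s^6 + (2*s - 4).
Isolate Y and clear denominators.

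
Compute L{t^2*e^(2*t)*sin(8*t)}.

L{sin(8t)} = 8/(s^2 + 64).
Multiplying by e^(2t) shifts s → s - 2, so L{e^(2*t)*sin(8*t)} = 8/((s - 2)^2 + 64).
Then apply L{t^2·g(t)} = (-1)^2 d^2/ds^2[G(s)] with G(s) = 8/((s - 2)^2 + 64):
differentiating 2 times and applying the sign gives 16*(3*s^2 - 12*s - 52)/(s^2 - 4*s + 68)^3.

16*(3*s^2 - 12*s - 52)/(s^2 - 4*s + 68)^3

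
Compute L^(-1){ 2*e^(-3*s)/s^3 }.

The factor e^(-3s) signals a time shift by c = 3 (second shifting theorem).
L{t^2} = 2!/s^3 = 2/s^3, so L^-1{2/s^3} = t^2.
Hence the inverse is u(t - 3) times that function evaluated at t - 3.

Heaviside(t - 3)*((t - 3)^2)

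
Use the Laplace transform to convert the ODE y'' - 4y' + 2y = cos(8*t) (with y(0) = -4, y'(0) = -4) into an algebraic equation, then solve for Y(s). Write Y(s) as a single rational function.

Y(s) = (-4*s^3 + 12*s^2 - 255*s + 768)/(s^4 - 4*s^3 + 66*s^2 - 256*s + 128)

Apply the Laplace transform to the equation.
The derivative rules (L{y''} = s^2 Y - s·y(0) - y'(0) and L{y'} = sY - y(0), with y(0) = -4, y'(0) = -4) turn the left side into (s^2 - 4*s + 2)Y - (-4*s + 12).
The right side is L{cos(8*t)} = s/(s^2 + 64).
So (s^2 - 4*s + 2)Y = s/(s^2 + 64) + (-4*s + 12).
Divide through and combine into a single rational function.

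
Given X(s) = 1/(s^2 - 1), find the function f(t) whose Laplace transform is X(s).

f(t) = sinh(t)

Since L{sinh(t)} = 1/(s^2 - 1), the inverse is sinh(t).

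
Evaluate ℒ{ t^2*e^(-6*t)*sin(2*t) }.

L{sin(2t)} = 2/(s^2 + 4).
Multiplying by e^(-6t) shifts s → s + 6, so L{e^(-6*t)*sin(2*t)} = 2/((s + 6)^2 + 4).
Then apply L{t^2·g(t)} = (-1)^2 d^2/ds^2[G(s)] with G(s) = 2/((s + 6)^2 + 4):
differentiating 2 times and applying the sign gives 4*(3*s^2 + 36*s + 104)/(s^2 + 12*s + 40)^3.

4*(3*s^2 + 36*s + 104)/(s^2 + 12*s + 40)^3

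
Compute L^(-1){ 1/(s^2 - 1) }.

Since L{sinh(t)} = 1/(s^2 - 1), the inverse is sinh(t).

sinh(t)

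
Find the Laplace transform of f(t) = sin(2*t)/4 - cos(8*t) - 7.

-s/(s^2 + 64) + 1/(2*(s^2 + 4)) - 7/s

By linearity of the Laplace transform, transform each term separately.
(-1)·[L{cos(8t)} = s/(s^2 + 64)]; (1/4)·[L{sin(2t)} = 2/(s^2 + 4)]; L{-7} = -7/s.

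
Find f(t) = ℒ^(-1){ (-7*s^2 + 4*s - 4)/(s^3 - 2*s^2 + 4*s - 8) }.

f(t) = -3*exp(2*t) - 2*sin(2*t) - 4*cos(2*t)

Factor the denominator: s^3 - 2*s^2 + 4*s - 8 = (s - 2)*(s^2 + 4).
Partial fraction decomposition gives [-3/(s - 2)] + [-4*s/(s^2 + 4)] + [-4/(s^2 + 4)].
Invert each term: -3/(s - 2) ↔ -3e^(2t); -4·s/(s^2 + 4) ↔ -4cos(2t); -2·2/(s^2 + 4) ↔ -2sin(2t).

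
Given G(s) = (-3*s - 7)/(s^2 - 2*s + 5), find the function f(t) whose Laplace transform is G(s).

f(t) = -5*exp(t)*sin(2*t) - 3*exp(t)*cos(2*t)

Complete the square in the denominator: s^2 - 2*s + 5 = (s - 1)^2 + 2^2.
Split the numerator to match: -3*s - 7 = -3·(s - 1) - 5·2.
Invert each term: -3·(s - 1)/((s - 1)^2 + 4) ↔ -3e^(t)cos(2t); -5·2/((s - 1)^2 + 4) ↔ -5e^(t)sin(2t).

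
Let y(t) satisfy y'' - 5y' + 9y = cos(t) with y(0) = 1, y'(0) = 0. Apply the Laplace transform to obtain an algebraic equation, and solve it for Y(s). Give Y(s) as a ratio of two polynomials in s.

Y(s) = (s^3 - 5*s^2 + 2*s - 5)/(s^4 - 5*s^3 + 10*s^2 - 5*s + 9)

Apply the Laplace transform to the equation.
The derivative rules (L{y''} = s^2 Y - s·y(0) - y'(0) and L{y'} = sY - y(0), with y(0) = 1, y'(0) = 0) turn the left side into (s^2 - 5*s + 9)Y - (s - 5).
The right side is L{cos(t)} = s/(s^2 + 1).
So (s^2 - 5*s + 9)Y = s/(s^2 + 1) + (s - 5).
Divide through and combine into a single rational function.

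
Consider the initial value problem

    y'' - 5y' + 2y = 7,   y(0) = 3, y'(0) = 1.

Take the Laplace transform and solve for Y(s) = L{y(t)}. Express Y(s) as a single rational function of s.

Transform both sides with L{·}.
With L{y''} = s^2 Y - s·y(0) - y'(0) and L{y'} = sY - y(0), with y(0) = 3, y'(0) = 1: the LHS transforms to (s^2 - 5*s + 2)Y - (3*s - 14).
The right side is L{7} = 7/s.
So (s^2 - 5*s + 2)Y = 7/s + (3*s - 14).
Solve for Y(s) and write it as one ratio of polynomials.

Y(s) = (3*s^2 - 14*s + 7)/(s^3 - 5*s^2 + 2*s)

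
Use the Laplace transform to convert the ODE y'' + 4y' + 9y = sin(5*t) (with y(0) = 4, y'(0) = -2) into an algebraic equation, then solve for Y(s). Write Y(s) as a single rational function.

Y(s) = (4*s^3 + 14*s^2 + 100*s + 355)/(s^4 + 4*s^3 + 34*s^2 + 100*s + 225)

Apply the Laplace transform to the equation.
The derivative rules (L{y''} = s^2 Y - s·y(0) - y'(0) and L{y'} = sY - y(0), with y(0) = 4, y'(0) = -2) turn the left side into (s^2 + 4*s + 9)Y - (4*s + 14).
The right side is L{sin(5*t)} = 5/(s^2 + 25).
So (s^2 + 4*s + 9)Y = 5/(s^2 + 25) + (4*s + 14).
Divide through and combine into a single rational function.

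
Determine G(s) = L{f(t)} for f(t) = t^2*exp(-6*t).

G(s) = 2/(s + 6)^3

L{e^(-6t)} = 1/(s + 6).
Then apply L{t^2·g(t)} = (-1)^2 d^2/ds^2[H(s)] with H(s) = 1/(s + 6):
differentiating 2 times and applying the sign gives 2/(s + 6)^3.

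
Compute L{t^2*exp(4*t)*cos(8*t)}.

2*(s - 4)*(s^2 - 8*s - 176)/(s^2 - 8*s + 80)^3

L{cos(8t)} = s/(s^2 + 64).
Multiplying by e^(4t) shifts s → s - 4, so L{exp(4*t)*cos(8*t)} = (s - 4)/((s - 4)^2 + 64).
Then apply L{t^2·g(t)} = (-1)^2 d^2/ds^2[H(s)] with H(s) = (s - 4)/((s - 4)^2 + 64):
differentiating 2 times and applying the sign gives 2*(s - 4)*(s^2 - 8*s - 176)/(s^2 - 8*s + 80)^3.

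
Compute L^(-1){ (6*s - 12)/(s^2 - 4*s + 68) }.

Rewrite the denominator: s^2 - 4*s + 68 = (s - 2)^2 + 64.
The form in (s - 2) signals a first-shifting-theorem factor e^(2t).
Since L{cos(8t)} = s/(s^2 + 64), the inverse is e^(2*t)*cos(8*t), scaled by 6.

6*exp(2*t)*cos(8*t)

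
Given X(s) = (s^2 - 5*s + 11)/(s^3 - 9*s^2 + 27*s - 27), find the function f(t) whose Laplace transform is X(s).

f(t) = 5*t^2*exp(3*t)/2 + t*exp(3*t) + exp(3*t)

Factor the denominator: s^3 - 9*s^2 + 27*s - 27 = (s - 3)^3.
Partial fraction decomposition gives [1/(s - 3)] + [(s - 3)^(-2)] + [5/(s - 3)^3].
Invert each term: 1/(s - 3) ↔ e^(3t); 1/(s - 3)^2 ↔ t·e^(3t); 5/(s - 3)^3 ↔ (5/2)t^2·e^(3t).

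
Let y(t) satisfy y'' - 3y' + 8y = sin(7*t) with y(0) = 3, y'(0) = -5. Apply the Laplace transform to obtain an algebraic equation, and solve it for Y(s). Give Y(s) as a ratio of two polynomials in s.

Transform both sides with L{·}.
Using L{y''} = s^2 Y - s·y(0) - y'(0) and L{y'} = sY - y(0), with y(0) = 3, y'(0) = -5, the left side becomes (s^2 - 3*s + 8)Y - (3*s - 14).
The right side is L{sin(7*t)} = 7/(s^2 + 49).
So (s^2 - 3*s + 8)Y = 7/(s^2 + 49) + (3*s - 14).
Solve for Y(s) and write it as one ratio of polynomials.

Y(s) = (3*s^3 - 14*s^2 + 147*s - 679)/(s^4 - 3*s^3 + 57*s^2 - 147*s + 392)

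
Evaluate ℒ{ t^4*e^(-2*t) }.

L{t^4} = 4!/s^5 = 24/s^5.
By the first shifting theorem, multiplying by e^(-2t) replaces s with s + 2.

24/(s + 2)^5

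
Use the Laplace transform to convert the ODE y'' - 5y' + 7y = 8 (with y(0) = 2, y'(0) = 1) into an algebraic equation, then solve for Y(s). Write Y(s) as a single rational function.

Laplace-transform each side.
The derivative rules (L{y''} = s^2 Y - s·y(0) - y'(0) and L{y'} = sY - y(0), with y(0) = 2, y'(0) = 1) turn the left side into (s^2 - 5*s + 7)Y - (2*s - 9).
The right side is L{8} = 8/s.
So (s^2 - 5*s + 7)Y = 8/s + (2*s - 9).
Solve for Y(s) and write it as one ratio of polynomials.

Y(s) = (2*s^2 - 9*s + 8)/(s^3 - 5*s^2 + 7*s)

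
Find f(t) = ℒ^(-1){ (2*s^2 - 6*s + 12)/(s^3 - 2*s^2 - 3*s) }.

Factor the denominator: s^3 - 2*s^2 - 3*s = s*(s - 3)*(s + 1).
Partial fraction decomposition gives [5/(s + 1)] + [1/(s - 3)] + [-4/s].
Invert each term: 5/(s + 1) ↔ 5e^(-t); 1/(s - 3) ↔ e^(3t); -4/(s - 0) ↔ -4e^(0t).

f(t) = exp(3*t) - 4 + 5*exp(-t)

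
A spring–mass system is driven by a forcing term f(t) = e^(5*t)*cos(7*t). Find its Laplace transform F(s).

F(s) = (s - 5)/((s - 5)^2 + 49)

L{cos(7t)} = s/(s^2 + 49).
By the first shifting theorem, multiplying by e^(5t) replaces s with s - 5.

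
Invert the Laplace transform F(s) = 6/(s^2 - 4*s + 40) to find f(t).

f(t) = exp(2*t)*sin(6*t)

Rewrite the denominator: s^2 - 4*s + 40 = (s - 2)^2 + 36.
The form in (s - 2) signals a first-shifting-theorem factor e^(2t).
Since L{sin(6t)} = 6/(s^2 + 36), the inverse is exp(2*t)*sin(6*t).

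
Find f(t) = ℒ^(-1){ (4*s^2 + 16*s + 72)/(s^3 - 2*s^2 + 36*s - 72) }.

Factor the denominator: s^3 - 2*s^2 + 36*s - 72 = (s - 2)*(s^2 + 36).
Partial fraction decomposition gives [3/(s - 2)] + [s/(s^2 + 36)] + [18/(s^2 + 36)].
Invert each term: 3/(s - 2) ↔ 3e^(2t); 1·s/(s^2 + 36) ↔ cos(6t); 3·6/(s^2 + 36) ↔ 3sin(6t).

f(t) = 3*exp(2*t) + 3*sin(6*t) + cos(6*t)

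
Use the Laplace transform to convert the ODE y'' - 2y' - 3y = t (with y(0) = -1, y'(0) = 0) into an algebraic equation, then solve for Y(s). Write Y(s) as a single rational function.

Y(s) = (-s^3 + 2*s^2 + 1)/(s^4 - 2*s^3 - 3*s^2)

Laplace-transform each side.
With L{y''} = s^2 Y - s·y(0) - y'(0) and L{y'} = sY - y(0), with y(0) = -1, y'(0) = 0: the LHS transforms to (s^2 - 2*s - 3)Y - (-s + 2).
The right side is L{t} = s^(-2).
So (s^2 - 2*s - 3)Y = s^(-2) + (-s + 2).
Isolate Y and clear denominators.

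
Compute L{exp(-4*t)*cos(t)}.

L{cos(t)} = s/(s^2 + 1).
By the first shifting theorem, multiplying by e^(-4t) replaces s with s + 4.

(s + 4)/((s + 4)^2 + 1)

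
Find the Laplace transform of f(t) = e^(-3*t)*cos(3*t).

L{cos(3t)} = s/(s^2 + 9).
By the first shifting theorem, multiplying by e^(-3t) replaces s with s + 3.

(s + 3)/((s + 3)^2 + 9)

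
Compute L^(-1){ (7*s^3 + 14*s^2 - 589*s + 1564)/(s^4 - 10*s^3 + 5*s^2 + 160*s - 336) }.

Factor the denominator: s^4 - 10*s^3 + 5*s^2 + 160*s - 336 = (s - 7)*(s - 4)*(s - 3)*(s + 4).
Partial fraction decomposition gives [-6/(s + 4)] + [4/(s - 3)] + [5/(s - 4)] + [4/(s - 7)].
Invert each term: -6/(s + 4) ↔ -6e^(-4t); 4/(s - 3) ↔ 4e^(3t); 5/(s - 4) ↔ 5e^(4t); 4/(s - 7) ↔ 4e^(7t).

4*exp(7*t) + 5*exp(4*t) + 4*exp(3*t) - 6*exp(-4*t)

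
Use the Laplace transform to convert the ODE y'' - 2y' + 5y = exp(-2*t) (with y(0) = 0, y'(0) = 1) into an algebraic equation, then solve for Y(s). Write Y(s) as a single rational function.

Take the Laplace transform of both sides.
With L{y''} = s^2 Y - s·y(0) - y'(0) and L{y'} = sY - y(0), with y(0) = 0, y'(0) = 1: the LHS transforms to (s^2 - 2*s + 5)Y - (1).
The right side is L{exp(-2*t)} = 1/(s + 2).
So (s^2 - 2*s + 5)Y = 1/(s + 2) + (1).
Isolate Y and clear denominators.

Y(s) = (s + 3)/(s^3 + s + 10)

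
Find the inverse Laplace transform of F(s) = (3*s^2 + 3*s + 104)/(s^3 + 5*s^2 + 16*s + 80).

2*sin(4*t) - cos(4*t) + 4*exp(-5*t)

Factor the denominator: s^3 + 5*s^2 + 16*s + 80 = (s + 5)*(s^2 + 16).
Partial fraction decomposition gives [4/(s + 5)] + [-s/(s^2 + 16)] + [8/(s^2 + 16)].
Invert each term: 4/(s + 5) ↔ 4e^(-5t); -1·s/(s^2 + 16) ↔ -cos(4t); 2·4/(s^2 + 16) ↔ 2sin(4t).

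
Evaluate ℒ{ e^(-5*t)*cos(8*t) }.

L{cos(8t)} = s/(s^2 + 64).
By the first shifting theorem, multiplying by e^(-5t) replaces s with s + 5.

(s + 5)/((s + 5)^2 + 64)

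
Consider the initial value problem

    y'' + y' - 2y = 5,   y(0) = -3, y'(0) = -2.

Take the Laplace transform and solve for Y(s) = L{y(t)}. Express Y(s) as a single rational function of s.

Y(s) = (-3*s^2 - 5*s + 5)/(s^3 + s^2 - 2*s)

Apply the Laplace transform to the equation.
The derivative rules (L{y''} = s^2 Y - s·y(0) - y'(0) and L{y'} = sY - y(0), with y(0) = -3, y'(0) = -2) turn the left side into (s^2 + s - 2)Y - (-3*s - 5).
The right side is L{5} = 5/s.
So (s^2 + s - 2)Y = 5/s + (-3*s - 5).
Divide through and combine into a single rational function.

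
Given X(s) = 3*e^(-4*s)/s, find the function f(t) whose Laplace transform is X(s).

The factor e^(-4s) signals a time shift by c = 4 (second shifting theorem).
L{3} = 3/s, so L^-1{3/s} = 3.
Hence the inverse is u(t - 4) times that function evaluated at t - 4.

f(t) = Heaviside(t - 4)*(3)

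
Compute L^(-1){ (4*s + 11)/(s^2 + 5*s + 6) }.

Factor the denominator: s^2 + 5*s + 6 = (s + 2)*(s + 3).
Partial fraction decomposition gives [3/(s + 2)] + [1/(s + 3)].
Invert each term: 3/(s + 2) ↔ 3e^(-2t); 1/(s + 3) ↔ e^(-3t).

3*exp(-2*t) + exp(-3*t)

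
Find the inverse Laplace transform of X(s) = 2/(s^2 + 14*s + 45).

exp(-7*t)*sinh(2*t)

Rewrite the denominator: s^2 + 14*s + 45 = (s + 7)^2 - 4.
The form in (s + 7) signals a first-shifting-theorem factor e^(-7t).
Since L{sinh(2t)} = 2/(s^2 - 4), the inverse is e^(-7*t)*sinh(2*t).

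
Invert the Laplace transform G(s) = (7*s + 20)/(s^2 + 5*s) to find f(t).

f(t) = 4 + 3*exp(-5*t)

Factor the denominator: s^2 + 5*s = s*(s + 5).
Partial fraction decomposition gives [4/s] + [3/(s + 5)].
Invert each term: 4/(s - 0) ↔ 4e^(0t); 3/(s + 5) ↔ 3e^(-5t).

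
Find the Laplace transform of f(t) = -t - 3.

-3/s - 1/s^2

Apply the Laplace transform termwise.
(-1)·[L{t} = 1!/s^2 = 1/s^2]; L{-3} = -3/s.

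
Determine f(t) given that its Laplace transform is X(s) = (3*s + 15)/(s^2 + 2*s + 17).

f(t) = 3*exp(-t)*sin(4*t) + 3*exp(-t)*cos(4*t)

Complete the square in the denominator: s^2 + 2*s + 17 = (s + 1)^2 + 4^2.
Split the numerator to match: 3*s + 15 = 3·(s + 1) + 3·4.
Invert each term: 3·(s + 1)/((s + 1)^2 + 16) ↔ 3e^(-t)cos(4t); 3·4/((s + 1)^2 + 16) ↔ 3e^(-t)sin(4t).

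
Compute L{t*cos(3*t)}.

L{cos(3t)} = s/(s^2 + 9).
Then apply L{t·g(t)} = -d/ds[H(s)] with H(s) = s/(s^2 + 9):
differentiating 1 time and applying the sign gives (s - 3)*(s + 3)/(s^2 + 9)^2.

(s - 3)*(s + 3)/(s^2 + 9)^2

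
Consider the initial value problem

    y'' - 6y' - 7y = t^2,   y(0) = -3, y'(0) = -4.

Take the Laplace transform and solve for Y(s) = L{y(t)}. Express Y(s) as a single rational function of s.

Y(s) = (-3*s^4 + 14*s^3 + 2)/(s^5 - 6*s^4 - 7*s^3)

Apply the Laplace transform to the equation.
Using L{y''} = s^2 Y - s·y(0) - y'(0) and L{y'} = sY - y(0), with y(0) = -3, y'(0) = -4, the left side becomes (s^2 - 6*s - 7)Y - (-3*s + 14).
The right side is L{t^2} = 2/s^3.
So (s^2 - 6*s - 7)Y = 2/s^3 + (-3*s + 14).
Solve for Y(s) and write it as one ratio of polynomials.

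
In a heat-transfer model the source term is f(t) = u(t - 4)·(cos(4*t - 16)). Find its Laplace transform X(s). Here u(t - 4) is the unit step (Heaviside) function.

By the second shifting theorem, L{u(t - c)·g(t - c)} = e^(-cs)·G(s) with c = 4 and G(s) = L{g(t)}.
L{cos(4t)} = s/(s^2 + 16).

X(s) = s*exp(-4*s)/(s^2 + 16)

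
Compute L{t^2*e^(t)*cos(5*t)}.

2*(s - 1)*(s^2 - 2*s - 74)/(s^2 - 2*s + 26)^3

L{cos(5t)} = s/(s^2 + 25).
Multiplying by e^(t) shifts s → s - 1, so L{e^(t)*cos(5*t)} = (s - 1)/((s - 1)^2 + 25).
Then apply L{t^2·g(t)} = (-1)^2 d^2/ds^2[G(s)] with G(s) = (s - 1)/((s - 1)^2 + 25):
differentiating 2 times and applying the sign gives 2*(s - 1)*(s^2 - 2*s - 74)/(s^2 - 2*s + 26)^3.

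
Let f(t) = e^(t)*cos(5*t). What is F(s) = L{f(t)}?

F(s) = (s - 1)/((s - 1)^2 + 25)

L{cos(5t)} = s/(s^2 + 25).
By the first shifting theorem, multiplying by e^(t) replaces s with s - 1.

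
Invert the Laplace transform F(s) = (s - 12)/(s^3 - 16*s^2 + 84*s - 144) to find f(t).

f(t) = -3*t*exp(6*t) + 2*exp(6*t) - 2*exp(4*t)

Factor the denominator: s^3 - 16*s^2 + 84*s - 144 = (s - 6)^2*(s - 4).
Partial fraction decomposition gives [2/(s - 6)] + [-3/(s - 6)^2] + [-2/(s - 4)].
Invert each term: 2/(s - 6) ↔ 2e^(6t); -3/(s - 6)^2 ↔ -3t·e^(6t); -2/(s - 4) ↔ -2e^(4t).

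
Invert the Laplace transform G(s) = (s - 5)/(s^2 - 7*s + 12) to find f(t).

f(t) = -exp(4*t) + 2*exp(3*t)

Factor the denominator: s^2 - 7*s + 12 = (s - 4)*(s - 3).
Partial fraction decomposition gives [-1/(s - 4)] + [2/(s - 3)].
Invert each term: -1/(s - 4) ↔ -e^(4t); 2/(s - 3) ↔ 2e^(3t).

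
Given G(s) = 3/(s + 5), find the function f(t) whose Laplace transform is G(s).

Since L{e^(-5t)} = 1/(s + 5), the inverse is e^(-5*t), scaled by 3.

f(t) = 3*exp(-5*t)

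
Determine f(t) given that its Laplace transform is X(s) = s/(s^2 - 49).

Since L{cosh(7t)} = s/(s^2 - 49), the inverse is cosh(7*t).

f(t) = cosh(7*t)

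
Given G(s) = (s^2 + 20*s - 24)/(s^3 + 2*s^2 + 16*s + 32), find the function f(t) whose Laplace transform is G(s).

f(t) = 3*sin(4*t) + 4*cos(4*t) - 3*exp(-2*t)

Factor the denominator: s^3 + 2*s^2 + 16*s + 32 = (s + 2)*(s^2 + 16).
Partial fraction decomposition gives [-3/(s + 2)] + [4*s/(s^2 + 16)] + [12/(s^2 + 16)].
Invert each term: -3/(s + 2) ↔ -3e^(-2t); 4·s/(s^2 + 16) ↔ 4cos(4t); 3·4/(s^2 + 16) ↔ 3sin(4t).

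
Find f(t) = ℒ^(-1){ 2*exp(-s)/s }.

The factor e^(-s) signals a time shift by c = 1 (second shifting theorem).
L{2} = 2/s, so L^-1{2/s} = 2.
Hence the inverse is u(t - 1) times that function evaluated at t - 1.

f(t) = Heaviside(t - 1)*(2)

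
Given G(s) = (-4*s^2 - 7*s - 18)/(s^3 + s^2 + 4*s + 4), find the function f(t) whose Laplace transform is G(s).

Factor the denominator: s^3 + s^2 + 4*s + 4 = (s + 1)*(s^2 + 4).
Partial fraction decomposition gives [-3/(s + 1)] + [-s/(s^2 + 4)] + [-6/(s^2 + 4)].
Invert each term: -3/(s + 1) ↔ -3e^(-t); -1·s/(s^2 + 4) ↔ -cos(2t); -3·2/(s^2 + 4) ↔ -3sin(2t).

f(t) = -3*sin(2*t) - cos(2*t) - 3*exp(-t)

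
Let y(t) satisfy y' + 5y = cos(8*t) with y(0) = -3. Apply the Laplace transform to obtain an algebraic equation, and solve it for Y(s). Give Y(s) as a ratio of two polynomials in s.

Apply the Laplace transform to the equation.
The derivative rules (L{y'} = sY - y(0) = sY - (-3)) turn the left side into (s + 5)Y - (-3).
The right side is L{cos(8*t)} = s/(s^2 + 64).
So (s + 5)Y = s/(s^2 + 64) + (-3).
Solve for Y(s) and write it as one ratio of polynomials.

Y(s) = (-3*s^2 + s - 192)/(s^3 + 5*s^2 + 64*s + 320)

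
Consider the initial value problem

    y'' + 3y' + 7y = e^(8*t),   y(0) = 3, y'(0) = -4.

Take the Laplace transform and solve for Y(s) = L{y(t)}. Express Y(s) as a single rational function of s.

Apply the Laplace transform to the equation.
Using L{y''} = s^2 Y - s·y(0) - y'(0) and L{y'} = sY - y(0), with y(0) = 3, y'(0) = -4, the left side becomes (s^2 + 3*s + 7)Y - (3*s + 5).
The right side is L{e^(8*t)} = 1/(s - 8).
So (s^2 + 3*s + 7)Y = 1/(s - 8) + (3*s + 5).
Isolate Y and clear denominators.

Y(s) = (3*s^2 - 19*s - 39)/(s^3 - 5*s^2 - 17*s - 56)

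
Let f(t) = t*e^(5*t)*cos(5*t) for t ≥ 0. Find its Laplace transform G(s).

G(s) = s*(s - 10)/(s^2 - 10*s + 50)^2

L{cos(5t)} = s/(s^2 + 25).
Multiplying by e^(5t) shifts s → s - 5, so L{e^(5*t)*cos(5*t)} = (s - 5)/((s - 5)^2 + 25).
Then apply L{t·g(t)} = -d/ds[H(s)] with H(s) = (s - 5)/((s - 5)^2 + 25):
differentiating 1 time and applying the sign gives s*(s - 10)/(s^2 - 10*s + 50)^2.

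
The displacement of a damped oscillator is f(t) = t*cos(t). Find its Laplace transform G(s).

L{cos(t)} = s/(s^2 + 1).
Then apply L{t·g(t)} = -d/ds[H(s)] with H(s) = s/(s^2 + 1):
differentiating 1 time and applying the sign gives (s - 1)*(s + 1)/(s^2 + 1)^2.

G(s) = (s - 1)*(s + 1)/(s^2 + 1)^2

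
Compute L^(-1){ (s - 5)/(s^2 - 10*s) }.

Rewrite the denominator: s^2 - 10*s = (s - 5)^2 - 25.
The form in (s - 5) signals a first-shifting-theorem factor e^(5t).
Since L{cosh(5t)} = s/(s^2 - 25), the inverse is exp(5*t)*cosh(5*t).

exp(5*t)*cosh(5*t)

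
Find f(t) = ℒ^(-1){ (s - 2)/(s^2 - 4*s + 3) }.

f(t) = exp(2*t)*cosh(t)

Rewrite the denominator: s^2 - 4*s + 3 = (s - 2)^2 - 1.
The form in (s - 2) signals a first-shifting-theorem factor e^(2t).
Since L{cosh(t)} = s/(s^2 - 1), the inverse is e^(2*t)*cosh(t).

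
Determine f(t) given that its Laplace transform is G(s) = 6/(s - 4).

f(t) = 6*exp(4*t)

Since L{e^(4t)} = 1/(s - 4), the inverse is e^(4*t), scaled by 6.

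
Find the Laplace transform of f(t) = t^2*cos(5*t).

L{cos(5t)} = s/(s^2 + 25).
Then apply L{t^2·g(t)} = (-1)^2 d^2/ds^2[G(s)] with G(s) = s/(s^2 + 25):
differentiating 2 times and applying the sign gives 2*s*(s^2 - 75)/(s^2 + 25)^3.

2*s*(s^2 - 75)/(s^2 + 25)^3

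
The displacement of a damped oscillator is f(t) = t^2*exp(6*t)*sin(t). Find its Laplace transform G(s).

G(s) = 2*(3*s^2 - 36*s + 107)/(s^2 - 12*s + 37)^3

L{sin(t)} = 1/(s^2 + 1).
Multiplying by e^(6t) shifts s → s - 6, so L{exp(6*t)*sin(t)} = 1/((s - 6)^2 + 1).
Then apply L{t^2·g(t)} = (-1)^2 d^2/ds^2[H(s)] with H(s) = 1/((s - 6)^2 + 1):
differentiating 2 times and applying the sign gives 2*(3*s^2 - 36*s + 107)/(s^2 - 12*s + 37)^3.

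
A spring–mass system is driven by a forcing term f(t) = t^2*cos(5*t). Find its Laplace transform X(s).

L{cos(5t)} = s/(s^2 + 25).
Then apply L{t^2·g(t)} = (-1)^2 d^2/ds^2[G(s)] with G(s) = s/(s^2 + 25):
differentiating 2 times and applying the sign gives 2*s*(s^2 - 75)/(s^2 + 25)^3.

X(s) = 2*s*(s^2 - 75)/(s^2 + 25)^3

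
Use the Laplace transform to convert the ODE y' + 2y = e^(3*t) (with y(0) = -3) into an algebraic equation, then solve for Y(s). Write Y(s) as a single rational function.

Y(s) = (-3*s + 10)/(s^2 - s - 6)

Apply the Laplace transform to the equation.
Using L{y'} = sY - y(0) = sY - (-3), the left side becomes (s + 2)Y - (-3).
The right side is L{e^(3*t)} = 1/(s - 3).
So (s + 2)Y = 1/(s - 3) + (-3).
Isolate Y and clear denominators.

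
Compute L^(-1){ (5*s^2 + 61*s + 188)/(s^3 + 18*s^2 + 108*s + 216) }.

t^2*exp(-6*t) + t*exp(-6*t) + 5*exp(-6*t)

Factor the denominator: s^3 + 18*s^2 + 108*s + 216 = (s + 6)^3.
Partial fraction decomposition gives [5/(s + 6)] + [(s + 6)^(-2)] + [2/(s + 6)^3].
Invert each term: 5/(s + 6) ↔ 5e^(-6t); 1/(s + 6)^2 ↔ t·e^(-6t); 2/(s + 6)^3 ↔ (1)t^2·e^(-6t).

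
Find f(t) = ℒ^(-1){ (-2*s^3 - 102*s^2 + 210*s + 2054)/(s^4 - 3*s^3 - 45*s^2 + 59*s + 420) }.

f(t) = -6*exp(7*t) - 6*exp(4*t) + 4*exp(-3*t) + 6*exp(-5*t)

Factor the denominator: s^4 - 3*s^3 - 45*s^2 + 59*s + 420 = (s - 7)*(s - 4)*(s + 3)*(s + 5).
Partial fraction decomposition gives [-6/(s - 4)] + [6/(s + 5)] + [-6/(s - 7)] + [4/(s + 3)].
Invert each term: -6/(s - 4) ↔ -6e^(4t); 6/(s + 5) ↔ 6e^(-5t); -6/(s - 7) ↔ -6e^(7t); 4/(s + 3) ↔ 4e^(-3t).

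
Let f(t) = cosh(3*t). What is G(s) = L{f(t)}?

L{cosh(3t)} = s/(s^2 - 9).

G(s) = s/(s^2 - 9)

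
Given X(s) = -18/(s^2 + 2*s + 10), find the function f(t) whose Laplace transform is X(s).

Rewrite the denominator: s^2 + 2*s + 10 = (s + 1)^2 + 9.
The form in (s + 1) signals a first-shifting-theorem factor e^(-t).
Since L{sin(3t)} = 3/(s^2 + 9), the inverse is exp(-t)*sin(3*t), scaled by -6.

f(t) = -6*exp(-t)*sin(3*t)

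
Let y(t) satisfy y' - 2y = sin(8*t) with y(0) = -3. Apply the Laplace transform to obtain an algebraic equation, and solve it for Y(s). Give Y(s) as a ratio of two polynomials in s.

Y(s) = (-3*s^2 - 184)/(s^3 - 2*s^2 + 64*s - 128)

Apply the Laplace transform to the equation.
The derivative rules (L{y'} = sY - y(0) = sY - (-3)) turn the left side into (s - 2)Y - (-3).
The right side is L{sin(8*t)} = 8/(s^2 + 64).
So (s - 2)Y = 8/(s^2 + 64) + (-3).
Isolate Y and clear denominators.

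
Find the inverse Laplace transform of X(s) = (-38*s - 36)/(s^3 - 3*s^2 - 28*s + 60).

-6*exp(6*t) + 4*exp(2*t) + 2*exp(-5*t)

Factor the denominator: s^3 - 3*s^2 - 28*s + 60 = (s - 6)*(s - 2)*(s + 5).
Partial fraction decomposition gives [-6/(s - 6)] + [2/(s + 5)] + [4/(s - 2)].
Invert each term: -6/(s - 6) ↔ -6e^(6t); 2/(s + 5) ↔ 2e^(-5t); 4/(s - 2) ↔ 4e^(2t).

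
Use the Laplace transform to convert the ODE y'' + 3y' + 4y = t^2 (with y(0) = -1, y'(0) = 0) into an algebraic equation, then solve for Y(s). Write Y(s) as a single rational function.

Take the Laplace transform of both sides.
The derivative rules (L{y''} = s^2 Y - s·y(0) - y'(0) and L{y'} = sY - y(0), with y(0) = -1, y'(0) = 0) turn the left side into (s^2 + 3*s + 4)Y - (-s - 3).
The right side is L{t^2} = 2/s^3.
So (s^2 + 3*s + 4)Y = 2/s^3 + (-s - 3).
Isolate Y and clear denominators.

Y(s) = (-s^4 - 3*s^3 + 2)/(s^5 + 3*s^4 + 4*s^3)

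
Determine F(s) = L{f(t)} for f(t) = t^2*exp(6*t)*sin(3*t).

F(s) = 18*(s^2 - 12*s + 33)/(s^2 - 12*s + 45)^3

L{sin(3t)} = 3/(s^2 + 9).
Multiplying by e^(6t) shifts s → s - 6, so L{exp(6*t)*sin(3*t)} = 3/((s - 6)^2 + 9).
Then apply L{t^2·g(t)} = (-1)^2 d^2/ds^2[G(s)] with G(s) = 3/((s - 6)^2 + 9):
differentiating 2 times and applying the sign gives 18*(s^2 - 12*s + 33)/(s^2 - 12*s + 45)^3.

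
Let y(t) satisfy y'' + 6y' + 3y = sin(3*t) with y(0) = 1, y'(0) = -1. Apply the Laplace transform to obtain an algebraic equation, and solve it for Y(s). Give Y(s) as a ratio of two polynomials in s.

Y(s) = (s^3 + 5*s^2 + 9*s + 48)/(s^4 + 6*s^3 + 12*s^2 + 54*s + 27)

Transform both sides with L{·}.
The derivative rules (L{y''} = s^2 Y - s·y(0) - y'(0) and L{y'} = sY - y(0), with y(0) = 1, y'(0) = -1) turn the left side into (s^2 + 6*s + 3)Y - (s + 5).
The right side is L{sin(3*t)} = 3/(s^2 + 9).
So (s^2 + 6*s + 3)Y = 3/(s^2 + 9) + (s + 5).
Isolate Y and clear denominators.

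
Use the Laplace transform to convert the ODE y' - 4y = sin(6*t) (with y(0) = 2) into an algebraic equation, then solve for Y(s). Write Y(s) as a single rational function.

Laplace-transform each side.
With L{y'} = sY - y(0) = sY - 2: the LHS transforms to (s - 4)Y - (2).
The right side is L{sin(6*t)} = 6/(s^2 + 36).
So (s - 4)Y = 6/(s^2 + 36) + (2).
Isolate Y and clear denominators.

Y(s) = (2*s^2 + 78)/(s^3 - 4*s^2 + 36*s - 144)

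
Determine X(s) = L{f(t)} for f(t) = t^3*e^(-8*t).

X(s) = 6/(s + 8)^4

L{t^3} = 3!/s^4 = 6/s^4.
By the first shifting theorem, multiplying by e^(-8t) replaces s with s + 8.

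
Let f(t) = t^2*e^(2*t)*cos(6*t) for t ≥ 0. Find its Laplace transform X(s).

L{cos(6t)} = s/(s^2 + 36).
Multiplying by e^(2t) shifts s → s - 2, so L{e^(2*t)*cos(6*t)} = (s - 2)/((s - 2)^2 + 36).
Then apply L{t^2·g(t)} = (-1)^2 d^2/ds^2[G(s)] with G(s) = (s - 2)/((s - 2)^2 + 36):
differentiating 2 times and applying the sign gives 2*(s - 2)*(s^2 - 4*s - 104)/(s^2 - 4*s + 40)^3.

X(s) = 2*(s - 2)*(s^2 - 4*s - 104)/(s^2 - 4*s + 40)^3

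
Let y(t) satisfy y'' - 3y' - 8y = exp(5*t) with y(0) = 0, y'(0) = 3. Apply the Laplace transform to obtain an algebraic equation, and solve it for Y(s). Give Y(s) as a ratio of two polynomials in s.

Apply the Laplace transform to the equation.
The derivative rules (L{y''} = s^2 Y - s·y(0) - y'(0) and L{y'} = sY - y(0), with y(0) = 0, y'(0) = 3) turn the left side into (s^2 - 3*s - 8)Y - (3).
The right side is L{exp(5*t)} = 1/(s - 5).
So (s^2 - 3*s - 8)Y = 1/(s - 5) + (3).
Divide through and combine into a single rational function.

Y(s) = (3*s - 14)/(s^3 - 8*s^2 + 7*s + 40)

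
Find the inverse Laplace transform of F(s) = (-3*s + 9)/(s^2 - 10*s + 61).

-exp(5*t)*sin(6*t) - 3*exp(5*t)*cos(6*t)

Complete the square in the denominator: s^2 - 10*s + 61 = (s - 5)^2 + 6^2.
Split the numerator to match: -3*s + 9 = -3·(s - 5) - 1·6.
Invert each term: -3·(s - 5)/((s - 5)^2 + 36) ↔ -3e^(5t)cos(6t); -1·6/((s - 5)^2 + 36) ↔ -e^(5t)sin(6t).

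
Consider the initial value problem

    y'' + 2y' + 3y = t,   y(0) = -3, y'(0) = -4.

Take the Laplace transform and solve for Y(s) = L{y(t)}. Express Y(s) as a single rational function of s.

Transform both sides with L{·}.
Using L{y''} = s^2 Y - s·y(0) - y'(0) and L{y'} = sY - y(0), with y(0) = -3, y'(0) = -4, the left side becomes (s^2 + 2*s + 3)Y - (-3*s - 10).
The right side is L{t} = s^(-2).
So (s^2 + 2*s + 3)Y = s^(-2) + (-3*s - 10).
Divide through and combine into a single rational function.

Y(s) = (-3*s^3 - 10*s^2 + 1)/(s^4 + 2*s^3 + 3*s^2)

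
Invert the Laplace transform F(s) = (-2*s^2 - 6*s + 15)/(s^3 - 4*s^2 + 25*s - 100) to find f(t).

f(t) = -exp(4*t) - 2*sin(5*t) - cos(5*t)

Factor the denominator: s^3 - 4*s^2 + 25*s - 100 = (s - 4)*(s^2 + 25).
Partial fraction decomposition gives [-1/(s - 4)] + [-s/(s^2 + 25)] + [-10/(s^2 + 25)].
Invert each term: -1/(s - 4) ↔ -e^(4t); -1·s/(s^2 + 25) ↔ -cos(5t); -2·5/(s^2 + 25) ↔ -2sin(5t).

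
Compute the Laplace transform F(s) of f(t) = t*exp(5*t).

L{t} = 1!/s^2 = 1/s^2.
By the first shifting theorem, multiplying by e^(5t) replaces s with s - 5.

F(s) = (s - 5)^(-2)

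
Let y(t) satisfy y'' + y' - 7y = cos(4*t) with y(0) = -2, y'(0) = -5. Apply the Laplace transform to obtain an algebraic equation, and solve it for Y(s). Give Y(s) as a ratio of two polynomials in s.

Y(s) = (-2*s^3 - 7*s^2 - 31*s - 112)/(s^4 + s^3 + 9*s^2 + 16*s - 112)

Apply the Laplace transform to the equation.
The derivative rules (L{y''} = s^2 Y - s·y(0) - y'(0) and L{y'} = sY - y(0), with y(0) = -2, y'(0) = -5) turn the left side into (s^2 + s - 7)Y - (-2*s - 7).
The right side is L{cos(4*t)} = s/(s^2 + 16).
So (s^2 + s - 7)Y = s/(s^2 + 16) + (-2*s - 7).
Divide through and combine into a single rational function.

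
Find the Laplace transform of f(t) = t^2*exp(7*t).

L{e^(7t)} = 1/(s - 7).
Then apply L{t^2·g(t)} = (-1)^2 d^2/ds^2[G(s)] with G(s) = 1/(s - 7):
differentiating 2 times and applying the sign gives 2/(s - 7)^3.

2/(s - 7)^3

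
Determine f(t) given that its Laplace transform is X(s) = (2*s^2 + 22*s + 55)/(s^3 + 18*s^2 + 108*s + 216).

f(t) = -5*t^2*exp(-6*t)/2 - 2*t*exp(-6*t) + 2*exp(-6*t)

Factor the denominator: s^3 + 18*s^2 + 108*s + 216 = (s + 6)^3.
Partial fraction decomposition gives [2/(s + 6)] + [-2/(s + 6)^2] + [-5/(s + 6)^3].
Invert each term: 2/(s + 6) ↔ 2e^(-6t); -2/(s + 6)^2 ↔ -2t·e^(-6t); -5/(s + 6)^3 ↔ (-5/2)t^2·e^(-6t).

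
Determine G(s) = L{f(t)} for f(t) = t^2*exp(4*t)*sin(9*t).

G(s) = 54*(s^2 - 8*s - 11)/(s^2 - 8*s + 97)^3

L{sin(9t)} = 9/(s^2 + 81).
Multiplying by e^(4t) shifts s → s - 4, so L{exp(4*t)*sin(9*t)} = 9/((s - 4)^2 + 81).
Then apply L{t^2·g(t)} = (-1)^2 d^2/ds^2[H(s)] with H(s) = 9/((s - 4)^2 + 81):
differentiating 2 times and applying the sign gives 54*(s^2 - 8*s - 11)/(s^2 - 8*s + 97)^3.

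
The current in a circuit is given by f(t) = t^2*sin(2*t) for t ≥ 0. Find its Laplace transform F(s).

F(s) = 4*(3*s^2 - 4)/(s^2 + 4)^3

L{sin(2t)} = 2/(s^2 + 4).
Then apply L{t^2·g(t)} = (-1)^2 d^2/ds^2[G(s)] with G(s) = 2/(s^2 + 4):
differentiating 2 times and applying the sign gives 4*(3*s^2 - 4)/(s^2 + 4)^3.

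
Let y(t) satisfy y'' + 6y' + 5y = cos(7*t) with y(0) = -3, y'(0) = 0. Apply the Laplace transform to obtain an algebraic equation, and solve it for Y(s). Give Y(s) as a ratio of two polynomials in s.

Apply the Laplace transform to the equation.
Using L{y''} = s^2 Y - s·y(0) - y'(0) and L{y'} = sY - y(0), with y(0) = -3, y'(0) = 0, the left side becomes (s^2 + 6*s + 5)Y - (-3*s - 18).
The right side is L{cos(7*t)} = s/(s^2 + 49).
So (s^2 + 6*s + 5)Y = s/(s^2 + 49) + (-3*s - 18).
Divide through and combine into a single rational function.

Y(s) = (-3*s^3 - 18*s^2 - 146*s - 882)/(s^4 + 6*s^3 + 54*s^2 + 294*s + 245)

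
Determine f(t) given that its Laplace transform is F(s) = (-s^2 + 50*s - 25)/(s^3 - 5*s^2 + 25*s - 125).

Factor the denominator: s^3 - 5*s^2 + 25*s - 125 = (s - 5)*(s^2 + 25).
Partial fraction decomposition gives [4/(s - 5)] + [-5*s/(s^2 + 25)] + [25/(s^2 + 25)].
Invert each term: 4/(s - 5) ↔ 4e^(5t); -5·s/(s^2 + 25) ↔ -5cos(5t); 5·5/(s^2 + 25) ↔ 5sin(5t).

f(t) = 4*exp(5*t) + 5*sin(5*t) - 5*cos(5*t)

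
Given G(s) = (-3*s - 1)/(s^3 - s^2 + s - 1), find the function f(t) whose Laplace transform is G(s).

Factor the denominator: s^3 - s^2 + s - 1 = (s - 1)*(s^2 + 1).
Partial fraction decomposition gives [-2/(s - 1)] + [2*s/(s^2 + 1)] + [-1/(s^2 + 1)].
Invert each term: -2/(s - 1) ↔ -2e^(t); 2·s/(s^2 + 1) ↔ 2cos(t); -1·1/(s^2 + 1) ↔ -sin(t).

f(t) = -2*exp(t) - sin(t) + 2*cos(t)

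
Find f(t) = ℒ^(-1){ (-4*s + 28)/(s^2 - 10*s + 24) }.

Factor the denominator: s^2 - 10*s + 24 = (s - 6)*(s - 4).
Partial fraction decomposition gives [-6/(s - 4)] + [2/(s - 6)].
Invert each term: -6/(s - 4) ↔ -6e^(4t); 2/(s - 6) ↔ 2e^(6t).

f(t) = 2*exp(6*t) - 6*exp(4*t)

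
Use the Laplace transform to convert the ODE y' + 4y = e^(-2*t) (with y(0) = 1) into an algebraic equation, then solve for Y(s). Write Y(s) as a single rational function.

Y(s) = (s + 3)/(s^2 + 6*s + 8)

Take the Laplace transform of both sides.
The derivative rules (L{y'} = sY - y(0) = sY - 1) turn the left side into (s + 4)Y - (1).
The right side is L{e^(-2*t)} = 1/(s + 2).
So (s + 4)Y = 1/(s + 2) + (1).
Isolate Y and clear denominators.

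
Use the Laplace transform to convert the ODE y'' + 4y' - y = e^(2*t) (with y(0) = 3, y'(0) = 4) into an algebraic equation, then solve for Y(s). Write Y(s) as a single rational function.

Y(s) = (3*s^2 + 10*s - 31)/(s^3 + 2*s^2 - 9*s + 2)

Laplace-transform each side.
With L{y''} = s^2 Y - s·y(0) - y'(0) and L{y'} = sY - y(0), with y(0) = 3, y'(0) = 4: the LHS transforms to (s^2 + 4*s - 1)Y - (3*s + 16).
The right side is L{e^(2*t)} = 1/(s - 2).
So (s^2 + 4*s - 1)Y = 1/(s - 2) + (3*s + 16).
Isolate Y and clear denominators.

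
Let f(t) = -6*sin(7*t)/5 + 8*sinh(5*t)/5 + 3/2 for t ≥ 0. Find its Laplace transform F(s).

F(s) = -42/(5*(s^2 + 49)) + 8/(s^2 - 25) + 3/(2*s)

Apply the Laplace transform termwise.
(-6/5)·[L{sin(7t)} = 7/(s^2 + 49)]; (8/5)·[L{sinh(5t)} = 5/(s^2 - 25)]; L{3/2} = (3/2)/s.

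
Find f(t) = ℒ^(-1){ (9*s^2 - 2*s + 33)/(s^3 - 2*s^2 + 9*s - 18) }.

Factor the denominator: s^3 - 2*s^2 + 9*s - 18 = (s - 2)*(s^2 + 9).
Partial fraction decomposition gives [5/(s - 2)] + [4*s/(s^2 + 9)] + [6/(s^2 + 9)].
Invert each term: 5/(s - 2) ↔ 5e^(2t); 4·s/(s^2 + 9) ↔ 4cos(3t); 2·3/(s^2 + 9) ↔ 2sin(3t).

f(t) = 5*exp(2*t) + 2*sin(3*t) + 4*cos(3*t)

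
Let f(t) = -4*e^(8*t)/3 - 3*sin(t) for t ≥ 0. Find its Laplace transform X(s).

X(s) = -3/(s^2 + 1) - 4/(3*(s - 8))

Apply the Laplace transform termwise.
(-4/3)·[L{e^(8t)} = 1/(s - 8)]; (-3)·[L{sin(t)} = 1/(s^2 + 1)].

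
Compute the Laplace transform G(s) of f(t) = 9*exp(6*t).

L{9} = 9/s.
By the first shifting theorem, multiplying by e^(6t) replaces s with s - 6.

G(s) = 9/(s - 6)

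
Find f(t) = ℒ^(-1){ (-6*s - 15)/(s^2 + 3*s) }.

f(t) = -5 - exp(-3*t)

Factor the denominator: s^2 + 3*s = s*(s + 3).
Partial fraction decomposition gives [-1/(s + 3)] + [-5/s].
Invert each term: -1/(s + 3) ↔ -e^(-3t); -5/(s - 0) ↔ -5e^(0t).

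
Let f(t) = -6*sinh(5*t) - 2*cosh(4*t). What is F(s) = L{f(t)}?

By linearity of the Laplace transform, transform each term separately.
(-6)·[L{sinh(5t)} = 5/(s^2 - 25)]; (-2)·[L{cosh(4t)} = s/(s^2 - 16)].

F(s) = -2*s/(s^2 - 16) - 30/(s^2 - 25)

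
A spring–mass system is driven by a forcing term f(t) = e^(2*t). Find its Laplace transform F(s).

L{1} = 1/s.
By the first shifting theorem, multiplying by e^(2t) replaces s with s - 2.

F(s) = 1/(s - 2)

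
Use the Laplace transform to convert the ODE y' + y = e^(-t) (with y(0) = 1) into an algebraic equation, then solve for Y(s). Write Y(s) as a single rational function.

Transform both sides with L{·}.
With L{y'} = sY - y(0) = sY - 1: the LHS transforms to (s + 1)Y - (1).
The right side is L{e^(-t)} = 1/(s + 1).
So (s + 1)Y = 1/(s + 1) + (1).
Divide through and combine into a single rational function.

Y(s) = (s + 2)/(s^2 + 2*s + 1)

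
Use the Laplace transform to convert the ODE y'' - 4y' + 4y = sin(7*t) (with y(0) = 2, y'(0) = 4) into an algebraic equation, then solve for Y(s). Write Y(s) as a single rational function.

Y(s) = (2*s^3 - 4*s^2 + 98*s - 189)/(s^4 - 4*s^3 + 53*s^2 - 196*s + 196)

Take the Laplace transform of both sides.
Using L{y''} = s^2 Y - s·y(0) - y'(0) and L{y'} = sY - y(0), with y(0) = 2, y'(0) = 4, the left side becomes (s^2 - 4*s + 4)Y - (2*s - 4).
The right side is L{sin(7*t)} = 7/(s^2 + 49).
So (s^2 - 4*s + 4)Y = 7/(s^2 + 49) + (2*s - 4).
Divide through and combine into a single rational function.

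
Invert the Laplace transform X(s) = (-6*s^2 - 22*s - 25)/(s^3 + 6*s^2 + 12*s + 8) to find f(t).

Factor the denominator: s^3 + 6*s^2 + 12*s + 8 = (s + 2)^3.
Partial fraction decomposition gives [-6/(s + 2)] + [2/(s + 2)^2] + [-5/(s + 2)^3].
Invert each term: -6/(s + 2) ↔ -6e^(-2t); 2/(s + 2)^2 ↔ 2t·e^(-2t); -5/(s + 2)^3 ↔ (-5/2)t^2·e^(-2t).

f(t) = -5*t^2*exp(-2*t)/2 + 2*t*exp(-2*t) - 6*exp(-2*t)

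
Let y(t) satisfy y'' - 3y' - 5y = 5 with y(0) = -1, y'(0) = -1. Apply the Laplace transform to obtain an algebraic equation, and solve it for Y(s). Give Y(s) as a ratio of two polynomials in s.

Take the Laplace transform of both sides.
Using L{y''} = s^2 Y - s·y(0) - y'(0) and L{y'} = sY - y(0), with y(0) = -1, y'(0) = -1, the left side becomes (s^2 - 3*s - 5)Y - (-s + 2).
The right side is L{5} = 5/s.
So (s^2 - 3*s - 5)Y = 5/s + (-s + 2).
Divide through and combine into a single rational function.

Y(s) = (-s^2 + 2*s + 5)/(s^3 - 3*s^2 - 5*s)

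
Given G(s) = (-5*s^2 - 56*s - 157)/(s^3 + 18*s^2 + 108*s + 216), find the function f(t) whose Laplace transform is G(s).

Factor the denominator: s^3 + 18*s^2 + 108*s + 216 = (s + 6)^3.
Partial fraction decomposition gives [-5/(s + 6)] + [4/(s + 6)^2] + [-1/(s + 6)^3].
Invert each term: -5/(s + 6) ↔ -5e^(-6t); 4/(s + 6)^2 ↔ 4t·e^(-6t); -1/(s + 6)^3 ↔ (-1/2)t^2·e^(-6t).

f(t) = -t^2*exp(-6*t)/2 + 4*t*exp(-6*t) - 5*exp(-6*t)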